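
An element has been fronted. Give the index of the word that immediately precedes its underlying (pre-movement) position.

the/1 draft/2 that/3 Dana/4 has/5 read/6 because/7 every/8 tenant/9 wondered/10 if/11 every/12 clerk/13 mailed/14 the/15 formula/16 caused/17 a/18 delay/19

6

The displaced element is "the draft" (word 2).
It functions as the direct object of "read", so the gap sits immediately after word 6 ("read").
Base order: Dana has read the draft because every tenant wondered if every clerk mailed the formula.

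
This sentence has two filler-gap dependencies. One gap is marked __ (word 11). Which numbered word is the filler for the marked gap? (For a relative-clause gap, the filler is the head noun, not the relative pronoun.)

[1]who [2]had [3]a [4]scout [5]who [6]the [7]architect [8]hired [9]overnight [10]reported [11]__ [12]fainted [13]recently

The marked gap is the subject of "fainted".
Its filler is the fronted wh-phrase "who", at word 1.
(The other dependency links word 4 to a gap after word 8.)

1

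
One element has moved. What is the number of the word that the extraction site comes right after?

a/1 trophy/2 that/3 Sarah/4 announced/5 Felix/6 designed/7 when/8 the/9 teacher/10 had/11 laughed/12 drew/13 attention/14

The displaced element is "a trophy" (word 2).
It is linked across 1 clause boundary (Ø).
It functions as the direct object of "designed", so the gap sits immediately after word 7 ("designed").
Base order: Sarah announced Felix designed a trophy when the teacher had laughed.

7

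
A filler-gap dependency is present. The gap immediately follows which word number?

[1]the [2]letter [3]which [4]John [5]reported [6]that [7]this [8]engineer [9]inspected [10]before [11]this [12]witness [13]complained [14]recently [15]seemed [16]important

9

The displaced element is "the letter" (word 2).
It is linked across 1 clause boundary (that).
It functions as the direct object of "inspected", so the gap sits immediately after word 9 ("inspected").
Base order: John reported that this engineer inspected the letter before this witness complained recently.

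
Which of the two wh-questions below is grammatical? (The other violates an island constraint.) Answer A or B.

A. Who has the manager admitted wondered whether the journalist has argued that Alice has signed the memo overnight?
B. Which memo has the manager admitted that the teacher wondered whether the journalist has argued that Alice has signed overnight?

A

In B, the wh-phrase is extracted from inside a wh-island (introduced by "whether"), which blocks movement.
In A, the extraction path crosses only that-complement boundaries, which are transparent.
So A is grammatical.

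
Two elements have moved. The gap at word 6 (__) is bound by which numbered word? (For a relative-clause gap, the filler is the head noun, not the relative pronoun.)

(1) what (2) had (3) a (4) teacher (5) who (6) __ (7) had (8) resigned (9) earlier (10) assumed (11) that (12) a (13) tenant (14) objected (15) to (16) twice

4

The marked gap is inside the relative clause, the subject of "resigned".
Its filler is the head noun "teacher" (via "who"), at word 4.
(The other dependency links word 1 to a gap after word 15.)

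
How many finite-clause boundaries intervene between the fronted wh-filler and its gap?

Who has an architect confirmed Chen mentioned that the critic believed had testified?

3

"who" is extracted from the subject of "testified".
Boundaries crossed, outermost first: [Ø], [that], [Ø] — 3 in total.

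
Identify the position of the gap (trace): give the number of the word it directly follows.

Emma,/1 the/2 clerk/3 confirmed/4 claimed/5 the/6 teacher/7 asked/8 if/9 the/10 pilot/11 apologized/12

4

The displaced element is "Emma" (word 1).
It is linked across 1 clause boundary (Ø).
It functions as the subject of "claimed", so the gap sits immediately after word 4 ("confirmed").
Base order: The clerk confirmed Emma claimed the teacher asked if the pilot apologized.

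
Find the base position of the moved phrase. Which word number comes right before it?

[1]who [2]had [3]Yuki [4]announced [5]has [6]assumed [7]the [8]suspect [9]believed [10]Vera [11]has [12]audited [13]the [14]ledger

The displaced element is "who" (word 1).
It is linked across 1 clause boundary (Ø).
It functions as the subject of "assumed", so the gap sits immediately after word 4 ("announced").
Base order: Yuki had announced who has assumed the suspect believed Vera has audited the ledger.

4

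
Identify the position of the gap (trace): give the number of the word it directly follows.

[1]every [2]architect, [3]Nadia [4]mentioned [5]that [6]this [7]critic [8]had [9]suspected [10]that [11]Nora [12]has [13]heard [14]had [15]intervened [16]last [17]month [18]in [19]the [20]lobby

13

The displaced element is "every architect" (word 2).
It is linked across 3 clause boundaries (that → that → Ø).
It functions as the subject of "intervened", so the gap sits immediately after word 13 ("heard").
Base order: Nadia mentioned that this critic had suspected that Nora has heard that every architect had intervened last month in the lobby.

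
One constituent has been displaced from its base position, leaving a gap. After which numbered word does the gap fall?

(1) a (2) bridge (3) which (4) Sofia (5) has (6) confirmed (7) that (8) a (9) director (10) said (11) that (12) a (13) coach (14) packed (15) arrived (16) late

The displaced element is "a bridge" (word 2).
It is linked across 2 clause boundaries (that → that).
It functions as the direct object of "packed", so the gap sits immediately after word 14 ("packed").
Base order: Sofia has confirmed that a director said that a coach packed a bridge.

14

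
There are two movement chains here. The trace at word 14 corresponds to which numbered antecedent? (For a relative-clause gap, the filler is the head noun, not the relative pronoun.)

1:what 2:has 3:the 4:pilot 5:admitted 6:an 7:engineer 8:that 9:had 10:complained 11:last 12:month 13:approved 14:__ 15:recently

The marked gap is the direct object of "approved".
Its filler is the fronted wh-phrase "what", at word 1.
(The other dependency links word 7 to a gap after word 8.)

1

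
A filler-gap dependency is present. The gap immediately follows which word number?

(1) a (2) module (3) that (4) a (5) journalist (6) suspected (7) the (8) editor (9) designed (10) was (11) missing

The displaced element is "a module" (word 2).
It is linked across 1 clause boundary (Ø).
It functions as the direct object of "designed", so the gap sits immediately after word 9 ("designed").
Base order: A journalist suspected the editor designed a module.

9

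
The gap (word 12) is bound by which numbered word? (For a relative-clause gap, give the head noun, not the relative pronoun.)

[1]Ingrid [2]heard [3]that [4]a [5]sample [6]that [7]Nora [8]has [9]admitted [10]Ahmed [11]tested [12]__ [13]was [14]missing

5

The gap at 12 is the object of "tested", inside a relative clause.
The relative pronoun is "that" (word 6); it is bound by the head noun immediately before it.
Its filler is the head noun "sample", at word 5.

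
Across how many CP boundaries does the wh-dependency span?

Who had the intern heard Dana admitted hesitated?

2

"who" is extracted from the subject of "hesitated".
Boundaries crossed, outermost first: [Ø], [Ø] — 2 in total.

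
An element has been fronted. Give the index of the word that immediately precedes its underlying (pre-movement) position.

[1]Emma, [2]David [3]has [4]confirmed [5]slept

4

The displaced element is "Emma" (word 1).
It is linked across 1 clause boundary (Ø).
It functions as the subject of "slept", so the gap sits immediately after word 4 ("confirmed").
Base order: David has confirmed Emma slept.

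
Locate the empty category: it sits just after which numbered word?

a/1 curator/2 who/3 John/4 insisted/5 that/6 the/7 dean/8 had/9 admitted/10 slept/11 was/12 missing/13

The displaced element is "a curator" (word 2).
It is linked across 2 clause boundaries (that → Ø).
It functions as the subject of "slept", so the gap sits immediately after word 10 ("admitted").
Base order: John insisted that the dean had admitted a curator slept.

10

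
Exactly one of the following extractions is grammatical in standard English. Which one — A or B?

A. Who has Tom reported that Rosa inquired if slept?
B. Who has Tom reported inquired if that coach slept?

B

In A, the wh-phrase is extracted from inside a wh-island (introduced by "if"), which blocks movement.
In B, the extraction path crosses only that-complement boundaries, which are transparent.
So B is grammatical.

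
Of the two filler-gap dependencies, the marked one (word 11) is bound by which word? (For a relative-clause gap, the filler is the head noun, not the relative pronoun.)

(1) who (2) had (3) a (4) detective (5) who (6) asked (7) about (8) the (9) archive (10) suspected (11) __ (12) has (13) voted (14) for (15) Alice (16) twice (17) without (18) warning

The marked gap is the subject of "voted".
Its filler is the fronted wh-phrase "who", at word 1.
(The other dependency links word 4 to a gap after word 5.)

1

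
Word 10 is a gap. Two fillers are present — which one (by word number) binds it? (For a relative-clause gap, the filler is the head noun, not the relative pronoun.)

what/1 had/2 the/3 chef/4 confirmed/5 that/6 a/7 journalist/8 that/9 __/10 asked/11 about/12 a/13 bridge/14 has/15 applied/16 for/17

8

The marked gap is inside the relative clause, the subject of "asked".
Its filler is the head noun "journalist" (via "that"), at word 8.
(The other dependency links word 1 to a gap after word 17.)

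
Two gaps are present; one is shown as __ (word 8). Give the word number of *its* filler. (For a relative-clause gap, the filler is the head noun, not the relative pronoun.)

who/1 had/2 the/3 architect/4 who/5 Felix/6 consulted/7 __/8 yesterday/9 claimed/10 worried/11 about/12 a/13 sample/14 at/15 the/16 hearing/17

4

The marked gap is inside the relative clause, the direct object of "consulted".
Its filler is the head noun "architect" (via "who"), at word 4.
(The other dependency links word 1 to a gap after word 10.)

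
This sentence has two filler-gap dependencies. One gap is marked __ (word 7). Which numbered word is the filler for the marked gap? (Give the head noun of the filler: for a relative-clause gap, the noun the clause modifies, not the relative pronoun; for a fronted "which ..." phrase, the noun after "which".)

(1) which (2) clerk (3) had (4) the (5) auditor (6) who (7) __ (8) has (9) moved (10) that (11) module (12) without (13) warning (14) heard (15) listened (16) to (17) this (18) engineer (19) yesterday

The marked gap is inside the relative clause, the subject of "moved".
Its filler is the head noun "auditor" (via "who"), at word 5.
(The other dependency links word 2 to a gap after word 14.)

5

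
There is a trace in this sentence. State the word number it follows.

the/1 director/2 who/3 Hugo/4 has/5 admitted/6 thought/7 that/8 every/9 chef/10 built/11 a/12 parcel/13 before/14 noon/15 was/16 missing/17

6

The displaced element is "the director" (word 2).
It is linked across 1 clause boundary (Ø).
It functions as the subject of "thought", so the gap sits immediately after word 6 ("admitted").
Base order: Hugo has admitted that the director thought that every chef built a parcel before noon.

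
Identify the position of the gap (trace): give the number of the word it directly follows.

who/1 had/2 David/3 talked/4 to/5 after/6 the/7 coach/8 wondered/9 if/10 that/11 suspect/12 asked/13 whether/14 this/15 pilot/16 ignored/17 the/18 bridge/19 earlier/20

The displaced element is "who" (word 1).
It functions as the object of the preposition "to" of "talked", so the gap sits immediately after word 5 ("to").
Base order: David had talked to who after the coach wondered if that suspect asked whether this pilot ignored the bridge earlier.

5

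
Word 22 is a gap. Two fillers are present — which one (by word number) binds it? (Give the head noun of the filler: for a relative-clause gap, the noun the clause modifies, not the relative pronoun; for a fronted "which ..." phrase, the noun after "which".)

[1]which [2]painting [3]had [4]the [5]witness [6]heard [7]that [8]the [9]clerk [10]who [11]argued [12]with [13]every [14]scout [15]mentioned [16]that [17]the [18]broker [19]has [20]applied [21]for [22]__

The marked gap is the object of the preposition "for" of "applied".
Its filler is the fronted wh-phrase "which painting", at word 2.
(The other dependency links word 9 to a gap after word 10.)

2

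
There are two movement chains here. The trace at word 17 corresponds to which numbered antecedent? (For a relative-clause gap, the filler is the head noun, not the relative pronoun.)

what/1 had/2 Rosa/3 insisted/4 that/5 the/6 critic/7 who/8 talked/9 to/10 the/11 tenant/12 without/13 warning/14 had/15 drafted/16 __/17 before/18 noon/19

1

The marked gap is the direct object of "drafted".
Its filler is the fronted wh-phrase "what", at word 1.
(The other dependency links word 7 to a gap after word 8.)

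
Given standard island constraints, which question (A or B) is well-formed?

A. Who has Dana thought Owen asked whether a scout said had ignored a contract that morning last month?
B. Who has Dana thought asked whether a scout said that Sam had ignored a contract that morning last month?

In A, the wh-phrase is extracted from inside a wh-island (introduced by "whether"), which blocks movement.
In B, the extraction path crosses only that-complement boundaries, which are transparent.
So B is grammatical.

B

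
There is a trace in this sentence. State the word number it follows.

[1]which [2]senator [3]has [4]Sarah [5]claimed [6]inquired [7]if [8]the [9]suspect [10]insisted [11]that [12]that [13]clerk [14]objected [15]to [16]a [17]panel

5

The displaced element is "which senator" (word 2).
It is linked across 1 clause boundary (Ø).
It functions as the subject of "inquired", so the gap sits immediately after word 5 ("claimed").
Base order: Sarah has claimed which senator inquired if the suspect insisted that that clerk objected to a panel.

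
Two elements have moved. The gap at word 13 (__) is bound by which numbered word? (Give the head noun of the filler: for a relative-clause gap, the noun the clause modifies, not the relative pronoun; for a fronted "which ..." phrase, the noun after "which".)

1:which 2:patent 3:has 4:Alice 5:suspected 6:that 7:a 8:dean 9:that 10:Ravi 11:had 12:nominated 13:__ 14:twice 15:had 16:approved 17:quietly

The marked gap is inside the relative clause, the direct object of "nominated".
Its filler is the head noun "dean" (via "that"), at word 8.
(The other dependency links word 2 to a gap after word 16.)

8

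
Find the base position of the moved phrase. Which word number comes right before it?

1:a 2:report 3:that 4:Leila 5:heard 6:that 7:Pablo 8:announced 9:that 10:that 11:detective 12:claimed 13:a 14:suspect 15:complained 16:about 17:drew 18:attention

16

The displaced element is "a report" (word 2).
It is linked across 3 clause boundaries (that → that → Ø).
It functions as the object of the preposition "about" of "complained", so the gap sits immediately after word 16 ("about").
Base order: Leila heard that Pablo announced that that detective claimed a suspect complained about a report.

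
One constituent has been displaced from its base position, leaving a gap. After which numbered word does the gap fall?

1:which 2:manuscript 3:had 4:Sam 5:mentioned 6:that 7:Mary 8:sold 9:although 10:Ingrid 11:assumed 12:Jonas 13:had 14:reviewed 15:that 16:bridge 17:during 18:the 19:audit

The displaced element is "which manuscript" (word 2).
It is linked across 1 clause boundary (that).
It functions as the direct object of "sold", so the gap sits immediately after word 8 ("sold").
Base order: Sam had mentioned that Mary sold which manuscript although Ingrid assumed Jonas had reviewed that bridge during the audit.

8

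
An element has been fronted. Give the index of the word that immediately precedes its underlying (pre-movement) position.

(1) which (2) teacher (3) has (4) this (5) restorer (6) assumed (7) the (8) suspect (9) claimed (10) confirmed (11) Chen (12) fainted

The displaced element is "which teacher" (word 2).
It is linked across 2 clause boundaries (Ø → Ø).
It functions as the subject of "confirmed", so the gap sits immediately after word 9 ("claimed").
Base order: This restorer has assumed the suspect claimed that which teacher confirmed Chen fainted.

9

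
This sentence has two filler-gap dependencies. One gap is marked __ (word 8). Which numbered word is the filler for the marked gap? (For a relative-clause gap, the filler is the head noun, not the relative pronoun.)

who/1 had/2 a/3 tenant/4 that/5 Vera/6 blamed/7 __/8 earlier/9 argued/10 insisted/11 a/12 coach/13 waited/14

4

The marked gap is inside the relative clause, the direct object of "blamed".
Its filler is the head noun "tenant" (via "that"), at word 4.
(The other dependency links word 1 to a gap after word 10.)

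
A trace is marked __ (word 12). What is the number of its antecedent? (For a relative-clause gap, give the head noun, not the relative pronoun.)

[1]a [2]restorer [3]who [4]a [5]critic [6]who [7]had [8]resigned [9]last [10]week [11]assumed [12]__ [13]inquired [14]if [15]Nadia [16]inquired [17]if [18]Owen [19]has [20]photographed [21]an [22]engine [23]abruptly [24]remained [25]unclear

The gap at 12 is the subject of "inquired", inside a relative clause.
The relative pronoun is "who" (word 3); it is bound by the head noun immediately before it.
Its filler is the head noun "restorer", at word 2.

2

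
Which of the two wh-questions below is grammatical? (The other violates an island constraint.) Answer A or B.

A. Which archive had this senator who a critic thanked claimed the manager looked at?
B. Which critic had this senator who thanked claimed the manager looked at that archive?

In B, the wh-phrase is extracted from inside a complex-NP island (relative clause) (introduced by "who"), which blocks movement.
In A, the extraction path crosses only that-complement boundaries, which are transparent.
So A is grammatical.

A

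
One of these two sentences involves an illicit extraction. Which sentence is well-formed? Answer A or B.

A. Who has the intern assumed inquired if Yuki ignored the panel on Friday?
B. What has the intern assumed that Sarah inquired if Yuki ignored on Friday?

In B, the wh-phrase is extracted from inside a wh-island (introduced by "if"), which blocks movement.
In A, the extraction path crosses only that-complement boundaries, which are transparent.
So A is grammatical.

A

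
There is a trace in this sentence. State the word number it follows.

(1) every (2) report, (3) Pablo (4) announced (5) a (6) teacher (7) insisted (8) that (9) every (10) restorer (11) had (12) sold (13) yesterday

12

The displaced element is "every report" (word 2).
It is linked across 2 clause boundaries (Ø → that).
It functions as the direct object of "sold", so the gap sits immediately after word 12 ("sold").
Base order: Pablo announced a teacher insisted that every restorer had sold every report yesterday.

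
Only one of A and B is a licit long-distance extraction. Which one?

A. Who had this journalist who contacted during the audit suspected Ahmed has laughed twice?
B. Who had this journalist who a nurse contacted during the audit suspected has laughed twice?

In A, the wh-phrase is extracted from inside a complex-NP island (relative clause) (introduced by "who"), which blocks movement.
In B, the extraction path crosses only that-complement boundaries, which are transparent.
So B is grammatical.

B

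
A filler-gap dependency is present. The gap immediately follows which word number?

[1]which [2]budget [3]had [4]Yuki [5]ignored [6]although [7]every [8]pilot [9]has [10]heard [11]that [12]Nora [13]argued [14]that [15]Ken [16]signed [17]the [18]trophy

5

The displaced element is "which budget" (word 2).
It functions as the direct object of "ignored", so the gap sits immediately after word 5 ("ignored").
Base order: Yuki had ignored which budget although every pilot has heard that Nora argued that Ken signed the trophy.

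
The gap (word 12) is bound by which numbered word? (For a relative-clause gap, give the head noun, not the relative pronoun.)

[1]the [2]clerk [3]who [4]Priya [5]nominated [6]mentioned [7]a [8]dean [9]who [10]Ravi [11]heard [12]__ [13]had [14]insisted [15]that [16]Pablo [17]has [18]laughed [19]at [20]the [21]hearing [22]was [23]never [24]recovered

The gap at 12 is the subject of "insisted", inside a relative clause.
The relative pronoun is "who" (word 9); it is bound by the head noun immediately before it.
Its filler is the head noun "dean", at word 8.

8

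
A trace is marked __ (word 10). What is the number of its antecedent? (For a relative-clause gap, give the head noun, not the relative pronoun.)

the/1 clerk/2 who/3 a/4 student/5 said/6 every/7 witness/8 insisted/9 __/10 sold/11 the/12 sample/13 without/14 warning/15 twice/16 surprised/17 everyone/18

2

The gap at 10 is the subject of "sold", inside a relative clause.
The relative pronoun is "who" (word 3); it is bound by the head noun immediately before it.
Its filler is the head noun "clerk", at word 2.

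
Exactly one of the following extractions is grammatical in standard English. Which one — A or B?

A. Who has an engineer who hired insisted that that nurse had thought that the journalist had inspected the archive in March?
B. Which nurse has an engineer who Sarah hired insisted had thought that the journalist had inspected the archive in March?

In A, the wh-phrase is extracted from inside a complex-NP island (relative clause) (introduced by "who"), which blocks movement.
In B, the extraction path crosses only that-complement boundaries, which are transparent.
So B is grammatical.

B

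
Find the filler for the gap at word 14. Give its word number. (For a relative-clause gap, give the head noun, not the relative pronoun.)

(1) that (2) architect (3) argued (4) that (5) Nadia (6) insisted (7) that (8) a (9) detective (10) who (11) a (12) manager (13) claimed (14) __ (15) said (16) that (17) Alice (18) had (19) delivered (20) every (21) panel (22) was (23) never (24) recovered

The gap at 14 is the subject of "said", inside a relative clause.
The relative pronoun is "who" (word 10); it is bound by the head noun immediately before it.
Its filler is the head noun "detective", at word 9.

9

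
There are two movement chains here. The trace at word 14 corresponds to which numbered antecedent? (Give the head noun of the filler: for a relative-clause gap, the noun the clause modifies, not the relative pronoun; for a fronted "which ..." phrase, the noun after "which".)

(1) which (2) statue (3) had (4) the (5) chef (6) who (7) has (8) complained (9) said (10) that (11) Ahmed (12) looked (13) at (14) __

The marked gap is the object of the preposition "at" of "looked".
Its filler is the fronted wh-phrase "which statue", at word 2.
(The other dependency links word 5 to a gap after word 6.)

2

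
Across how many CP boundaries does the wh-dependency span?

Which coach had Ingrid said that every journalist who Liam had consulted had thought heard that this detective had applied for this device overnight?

2

"which coach" is extracted from the subject of "heard".
Boundaries crossed, outermost first: [that], [Ø] — 2 in total.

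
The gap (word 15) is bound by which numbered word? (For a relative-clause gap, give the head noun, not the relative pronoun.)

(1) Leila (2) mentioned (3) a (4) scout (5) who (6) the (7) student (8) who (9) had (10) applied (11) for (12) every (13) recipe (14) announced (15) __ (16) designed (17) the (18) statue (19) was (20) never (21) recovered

The gap at 15 is the subject of "designed", inside a relative clause.
The relative pronoun is "who" (word 5); it is bound by the head noun immediately before it.
Its filler is the head noun "scout", at word 4.

4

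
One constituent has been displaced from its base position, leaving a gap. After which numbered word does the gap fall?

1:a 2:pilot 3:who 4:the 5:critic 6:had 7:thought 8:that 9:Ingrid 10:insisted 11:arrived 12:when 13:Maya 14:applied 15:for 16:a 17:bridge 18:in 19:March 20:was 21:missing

The displaced element is "a pilot" (word 2).
It is linked across 2 clause boundaries (that → Ø).
It functions as the subject of "arrived", so the gap sits immediately after word 10 ("insisted").
Base order: The critic had thought that Ingrid insisted that a pilot arrived when Maya applied for a bridge in March.

10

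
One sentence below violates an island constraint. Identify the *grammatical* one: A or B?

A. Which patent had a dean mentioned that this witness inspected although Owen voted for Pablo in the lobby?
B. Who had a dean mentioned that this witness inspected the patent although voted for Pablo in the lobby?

In B, the wh-phrase is extracted from inside an adjunct island (introduced by "although"), which blocks movement.
In A, the extraction path crosses only that-complement boundaries, which are transparent.
So A is grammatical.

A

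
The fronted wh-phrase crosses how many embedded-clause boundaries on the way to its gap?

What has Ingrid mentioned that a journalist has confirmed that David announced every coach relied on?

3

"what" is extracted from the PP object of "relied".
Boundaries crossed, outermost first: [that], [that], [Ø] — 3 in total.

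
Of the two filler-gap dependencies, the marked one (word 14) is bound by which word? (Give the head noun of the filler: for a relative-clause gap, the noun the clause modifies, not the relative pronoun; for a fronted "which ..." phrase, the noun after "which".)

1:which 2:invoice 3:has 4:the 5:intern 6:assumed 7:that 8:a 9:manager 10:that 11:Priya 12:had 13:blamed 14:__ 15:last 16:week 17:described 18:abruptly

The marked gap is inside the relative clause, the direct object of "blamed".
Its filler is the head noun "manager" (via "that"), at word 9.
(The other dependency links word 2 to a gap after word 17.)

9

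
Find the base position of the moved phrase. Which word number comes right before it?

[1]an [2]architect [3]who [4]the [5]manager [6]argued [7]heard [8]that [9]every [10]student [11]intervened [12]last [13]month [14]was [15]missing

6

The displaced element is "an architect" (word 2).
It is linked across 1 clause boundary (Ø).
It functions as the subject of "heard", so the gap sits immediately after word 6 ("argued").
Base order: The manager argued that an architect heard that every student intervened last month.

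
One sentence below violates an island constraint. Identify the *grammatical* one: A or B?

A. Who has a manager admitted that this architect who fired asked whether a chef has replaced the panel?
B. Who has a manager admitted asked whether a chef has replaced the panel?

B

In A, the wh-phrase is extracted from inside a complex-NP island (relative clause) (introduced by "who"), which blocks movement.
In B, the extraction path crosses only that-complement boundaries, which are transparent.
So B is grammatical.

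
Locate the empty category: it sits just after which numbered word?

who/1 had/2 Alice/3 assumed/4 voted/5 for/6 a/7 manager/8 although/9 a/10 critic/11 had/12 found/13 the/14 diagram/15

The displaced element is "who" (word 1).
It is linked across 1 clause boundary (Ø).
It functions as the subject of "voted", so the gap sits immediately after word 4 ("assumed").
Base order: Alice had assumed that who voted for a manager although a critic had found the diagram.

4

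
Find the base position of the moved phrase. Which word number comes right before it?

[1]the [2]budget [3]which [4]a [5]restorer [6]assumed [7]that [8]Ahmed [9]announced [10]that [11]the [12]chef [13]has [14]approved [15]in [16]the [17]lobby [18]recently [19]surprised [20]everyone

The displaced element is "the budget" (word 2).
It is linked across 2 clause boundaries (that → that).
It functions as the direct object of "approved", so the gap sits immediately after word 14 ("approved").
Base order: A restorer assumed that Ahmed announced that the chef has approved the budget in the lobby recently.

14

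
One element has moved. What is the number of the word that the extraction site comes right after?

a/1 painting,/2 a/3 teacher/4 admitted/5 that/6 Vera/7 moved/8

8

The displaced element is "a painting" (word 2).
It is linked across 1 clause boundary (that).
It functions as the direct object of "moved", so the gap sits immediately after word 8 ("moved").
Base order: A teacher admitted that Vera moved a painting.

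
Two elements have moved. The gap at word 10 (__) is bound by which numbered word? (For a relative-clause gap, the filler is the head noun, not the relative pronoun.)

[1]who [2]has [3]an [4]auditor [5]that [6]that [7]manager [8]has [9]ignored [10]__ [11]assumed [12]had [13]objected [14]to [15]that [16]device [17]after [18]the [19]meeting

4

The marked gap is inside the relative clause, the direct object of "ignored".
Its filler is the head noun "auditor" (via "that"), at word 4.
(The other dependency links word 1 to a gap after word 11.)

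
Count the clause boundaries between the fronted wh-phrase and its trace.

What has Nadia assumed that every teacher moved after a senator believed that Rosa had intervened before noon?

"what" is extracted from the object of "moved".
Boundaries crossed, outermost first: [that] — 1 in total.

1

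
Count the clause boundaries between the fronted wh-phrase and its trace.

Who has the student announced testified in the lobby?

1

"who" is extracted from the subject of "testified".
Boundaries crossed, outermost first: [Ø] — 1 in total.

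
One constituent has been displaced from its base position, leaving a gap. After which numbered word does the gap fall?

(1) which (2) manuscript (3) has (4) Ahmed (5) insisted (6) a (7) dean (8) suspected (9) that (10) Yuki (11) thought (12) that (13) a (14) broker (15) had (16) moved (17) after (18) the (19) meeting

The displaced element is "which manuscript" (word 2).
It is linked across 3 clause boundaries (Ø → that → that).
It functions as the direct object of "moved", so the gap sits immediately after word 16 ("moved").
Base order: Ahmed has insisted a dean suspected that Yuki thought that a broker had moved which manuscript after the meeting.

16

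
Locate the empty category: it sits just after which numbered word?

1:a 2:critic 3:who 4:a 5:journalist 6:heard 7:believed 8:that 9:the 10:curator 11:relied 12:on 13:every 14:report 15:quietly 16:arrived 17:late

6

The displaced element is "a critic" (word 2).
It is linked across 1 clause boundary (Ø).
It functions as the subject of "believed", so the gap sits immediately after word 6 ("heard").
Base order: A journalist heard that a critic believed that the curator relied on every report quietly.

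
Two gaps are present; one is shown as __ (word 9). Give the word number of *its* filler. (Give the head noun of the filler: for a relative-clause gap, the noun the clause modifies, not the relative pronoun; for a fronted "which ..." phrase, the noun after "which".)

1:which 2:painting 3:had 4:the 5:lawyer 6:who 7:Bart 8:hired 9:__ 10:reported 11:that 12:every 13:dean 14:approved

The marked gap is inside the relative clause, the direct object of "hired".
Its filler is the head noun "lawyer" (via "who"), at word 5.
(The other dependency links word 2 to a gap after word 14.)

5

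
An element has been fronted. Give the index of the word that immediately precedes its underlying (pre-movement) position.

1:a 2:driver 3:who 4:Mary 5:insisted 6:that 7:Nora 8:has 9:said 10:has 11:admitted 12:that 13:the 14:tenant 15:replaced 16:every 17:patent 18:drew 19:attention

9

The displaced element is "a driver" (word 2).
It is linked across 2 clause boundaries (that → Ø).
It functions as the subject of "admitted", so the gap sits immediately after word 9 ("said").
Base order: Mary insisted that Nora has said that a driver has admitted that the tenant replaced every patent.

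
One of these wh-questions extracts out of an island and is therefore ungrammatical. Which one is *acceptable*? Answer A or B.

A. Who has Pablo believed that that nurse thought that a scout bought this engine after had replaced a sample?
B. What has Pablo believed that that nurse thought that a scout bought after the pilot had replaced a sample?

In A, the wh-phrase is extracted from inside an adjunct island (introduced by "after"), which blocks movement.
In B, the extraction path crosses only that-complement boundaries, which are transparent.
So B is grammatical.

B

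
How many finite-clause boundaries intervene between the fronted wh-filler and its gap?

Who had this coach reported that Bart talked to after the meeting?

1

"who" is extracted from the PP object of "talked".
Boundaries crossed, outermost first: [that] — 1 in total.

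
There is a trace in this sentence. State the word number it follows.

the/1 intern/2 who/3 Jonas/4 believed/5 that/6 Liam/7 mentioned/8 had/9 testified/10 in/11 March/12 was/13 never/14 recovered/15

8

The displaced element is "the intern" (word 2).
It is linked across 2 clause boundaries (that → Ø).
It functions as the subject of "testified", so the gap sits immediately after word 8 ("mentioned").
Base order: Jonas believed that Liam mentioned the intern had testified in March.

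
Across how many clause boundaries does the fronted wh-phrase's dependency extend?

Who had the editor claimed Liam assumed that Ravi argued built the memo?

"who" is extracted from the subject of "built".
Boundaries crossed, outermost first: [Ø], [that], [Ø] — 3 in total.

3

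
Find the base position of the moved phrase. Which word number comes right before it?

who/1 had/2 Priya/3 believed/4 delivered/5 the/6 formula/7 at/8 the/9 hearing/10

4

The displaced element is "who" (word 1).
It is linked across 1 clause boundary (Ø).
It functions as the subject of "delivered", so the gap sits immediately after word 4 ("believed").
Base order: Priya had believed who delivered the formula at the hearing.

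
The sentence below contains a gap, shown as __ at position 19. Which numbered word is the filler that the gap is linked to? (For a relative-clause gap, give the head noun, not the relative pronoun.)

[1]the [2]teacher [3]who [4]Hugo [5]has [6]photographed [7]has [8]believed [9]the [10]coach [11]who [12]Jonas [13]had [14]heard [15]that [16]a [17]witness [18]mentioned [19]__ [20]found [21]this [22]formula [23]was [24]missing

The gap at 19 is the subject of "found", inside a relative clause.
The relative pronoun is "who" (word 11); it is bound by the head noun immediately before it.
Its filler is the head noun "coach", at word 10.

10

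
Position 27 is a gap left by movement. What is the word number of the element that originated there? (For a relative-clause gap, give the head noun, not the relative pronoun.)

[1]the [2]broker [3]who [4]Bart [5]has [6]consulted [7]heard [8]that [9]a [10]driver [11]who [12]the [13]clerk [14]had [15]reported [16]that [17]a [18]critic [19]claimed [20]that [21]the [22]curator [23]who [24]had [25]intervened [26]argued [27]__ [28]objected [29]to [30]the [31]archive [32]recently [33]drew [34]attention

10

The gap at 27 is the subject of "objected", inside a relative clause.
The relative pronoun is "who" (word 11); it is bound by the head noun immediately before it.
Its filler is the head noun "driver", at word 10.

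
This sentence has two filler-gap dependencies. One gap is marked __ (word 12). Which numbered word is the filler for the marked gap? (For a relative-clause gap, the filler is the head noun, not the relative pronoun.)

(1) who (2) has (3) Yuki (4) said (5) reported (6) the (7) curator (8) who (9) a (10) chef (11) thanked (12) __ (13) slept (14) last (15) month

The marked gap is inside the relative clause, the direct object of "thanked".
Its filler is the head noun "curator" (via "who"), at word 7.
(The other dependency links word 1 to a gap after word 4.)

7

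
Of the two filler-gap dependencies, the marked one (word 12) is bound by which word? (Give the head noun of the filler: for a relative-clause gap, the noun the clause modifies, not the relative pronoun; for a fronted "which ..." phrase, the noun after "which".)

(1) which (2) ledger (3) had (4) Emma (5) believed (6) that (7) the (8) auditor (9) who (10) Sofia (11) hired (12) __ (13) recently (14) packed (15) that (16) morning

8

The marked gap is inside the relative clause, the direct object of "hired".
Its filler is the head noun "auditor" (via "who"), at word 8.
(The other dependency links word 2 to a gap after word 14.)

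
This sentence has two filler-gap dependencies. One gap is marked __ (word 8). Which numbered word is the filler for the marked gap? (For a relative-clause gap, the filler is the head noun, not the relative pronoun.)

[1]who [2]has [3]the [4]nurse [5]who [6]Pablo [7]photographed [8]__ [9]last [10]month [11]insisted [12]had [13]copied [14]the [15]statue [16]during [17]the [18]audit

The marked gap is inside the relative clause, the direct object of "photographed".
Its filler is the head noun "nurse" (via "who"), at word 4.
(The other dependency links word 1 to a gap after word 11.)

4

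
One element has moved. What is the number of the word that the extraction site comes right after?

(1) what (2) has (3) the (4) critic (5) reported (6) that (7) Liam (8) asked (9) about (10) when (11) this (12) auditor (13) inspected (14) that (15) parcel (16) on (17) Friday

9

The displaced element is "what" (word 1).
It is linked across 1 clause boundary (that).
It functions as the object of the preposition "about" of "asked", so the gap sits immediately after word 9 ("about").
Base order: The critic has reported that Liam asked about what when this auditor inspected that parcel on Friday.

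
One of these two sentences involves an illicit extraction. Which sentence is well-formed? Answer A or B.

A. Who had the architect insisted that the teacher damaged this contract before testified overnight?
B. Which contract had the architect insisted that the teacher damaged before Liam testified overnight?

In A, the wh-phrase is extracted from inside an adjunct island (introduced by "before"), which blocks movement.
In B, the extraction path crosses only that-complement boundaries, which are transparent.
So B is grammatical.

B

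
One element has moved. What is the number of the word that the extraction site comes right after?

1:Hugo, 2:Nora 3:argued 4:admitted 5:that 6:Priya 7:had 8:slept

The displaced element is "Hugo" (word 1).
It is linked across 1 clause boundary (Ø).
It functions as the subject of "admitted", so the gap sits immediately after word 3 ("argued").
Base order: Nora argued Hugo admitted that Priya had slept.

3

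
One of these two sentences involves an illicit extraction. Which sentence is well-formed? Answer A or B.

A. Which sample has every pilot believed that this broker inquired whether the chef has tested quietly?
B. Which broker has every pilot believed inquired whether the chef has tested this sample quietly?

B

In A, the wh-phrase is extracted from inside a wh-island (introduced by "whether"), which blocks movement.
In B, the extraction path crosses only that-complement boundaries, which are transparent.
So B is grammatical.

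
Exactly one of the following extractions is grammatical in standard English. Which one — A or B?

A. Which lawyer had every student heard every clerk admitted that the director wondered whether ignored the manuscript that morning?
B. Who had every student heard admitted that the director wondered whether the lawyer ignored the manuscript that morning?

In A, the wh-phrase is extracted from inside a wh-island (introduced by "whether"), which blocks movement.
In B, the extraction path crosses only that-complement boundaries, which are transparent.
So B is grammatical.

B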